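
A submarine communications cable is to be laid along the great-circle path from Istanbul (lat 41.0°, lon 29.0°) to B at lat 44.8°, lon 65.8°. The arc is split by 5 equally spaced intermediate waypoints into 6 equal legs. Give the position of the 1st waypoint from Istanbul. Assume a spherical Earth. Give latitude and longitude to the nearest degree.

≈ lat 42°, lon 35°

The haversine formula gives a central angle δ ≈ 0.471 rad (27.0°) between the endpoints.
Interpolate at f = 1/6 with slerp weights a = sin((1−f)δ)/sin δ ≈ 0.843, b = sin(fδ)/sin δ ≈ 0.173.
p = a·p₁ + b·p₂ ≈ (0.607, 0.420, 0.675); φ = arcsin(p_z) ≈ 42.44°, λ = atan2(p_y, p_x) ≈ 34.71°.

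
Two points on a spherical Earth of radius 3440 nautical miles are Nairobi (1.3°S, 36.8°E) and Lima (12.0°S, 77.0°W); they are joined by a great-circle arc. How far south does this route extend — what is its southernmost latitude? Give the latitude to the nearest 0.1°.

≈ 13.7°S

The great circle lies in the plane with unit normal n̂ = (p₁ × p₂)/|p₁ × p₂|.
Here n̂_z ≈ -0.972; the vertex latitude is φ_max = arccos|n̂_z| ≈ 13.7°.
Check via Clairaut: cos φ_max = |cos φ₁| · sin C = cos(1.3°)·sin(103.6°) ≈ 0.972, again giving ≈ 13.7°.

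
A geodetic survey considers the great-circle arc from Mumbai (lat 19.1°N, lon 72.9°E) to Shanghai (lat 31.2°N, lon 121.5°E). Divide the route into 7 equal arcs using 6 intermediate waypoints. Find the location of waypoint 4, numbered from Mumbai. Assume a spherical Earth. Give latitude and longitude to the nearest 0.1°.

Convert each endpoint to a unit vector on the sphere (x = cos φ cos λ, y = cos φ sin λ, z = sin φ).
The central angle between the endpoints is δ = arccos(p₁·p₂) ≈ 0.790 rad (45.2°).
Interpolate at f = 4/7 with slerp weights a = sin((1−f)δ)/sin δ ≈ 0.468, b = sin(fδ)/sin δ ≈ 0.614.
p = a·p₁ + b·p₂ ≈ (-0.145, 0.870, 0.471); φ = arcsin(p_z) ≈ 28.11°, λ = atan2(p_y, p_x) ≈ 99.43°.

≈ lat 28.1°N, lon 99.4°E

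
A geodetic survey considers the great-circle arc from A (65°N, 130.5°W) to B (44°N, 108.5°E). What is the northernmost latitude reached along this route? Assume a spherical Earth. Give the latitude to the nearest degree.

The great circle lies in the plane with unit normal n̂ = (p₁ × p₂)/|p₁ × p₂|.
Here n̂_z ≈ -0.296; the vertex latitude is φ_max = arccos|n̂_z| ≈ 72.8°.
Check via Clairaut: cos φ_max = |cos φ₁| · sin C = cos(65.0°)·sin(44.4°) ≈ 0.296, again giving ≈ 72.8°.

≈ 73°N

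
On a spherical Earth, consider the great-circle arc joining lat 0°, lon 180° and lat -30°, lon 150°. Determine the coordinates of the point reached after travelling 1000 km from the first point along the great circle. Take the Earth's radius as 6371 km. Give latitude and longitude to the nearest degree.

≈ lat -7°, lon 174°

From cos δ = sin φ₁ sin φ₂ + cos φ₁ cos φ₂ cos Δλ, the central angle is δ ≈ 0.723 rad (41.4°). The total great-circle distance is δ·R ≈ 0.723 × 6371 ≈ 4605 km, so the target fraction is f = 1000/4605 ≈ 0.217.
Interpolate at f ≈ 0.217 with slerp weights a = sin((1−f)δ)/sin δ ≈ 0.810, b = sin(fδ)/sin δ ≈ 0.236.
p = a·p₁ + b·p₂ ≈ (-0.988, 0.102, -0.118); φ = arcsin(p_z) ≈ -6.79°, λ = atan2(p_y, p_x) ≈ 174.08°.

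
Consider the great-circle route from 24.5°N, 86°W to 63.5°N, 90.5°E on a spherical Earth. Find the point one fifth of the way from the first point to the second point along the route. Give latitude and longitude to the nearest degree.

≈ 43°N, 85°W

The haversine formula gives a central angle δ ≈ 1.605 rad (92.0°) between the endpoints.
Interpolate at f = 1/5 with slerp weights a = sin((1−f)δ)/sin δ ≈ 0.960, b = sin(fδ)/sin δ ≈ 0.316.
p = a·p₁ + b·p₂ ≈ (0.060, -0.730, 0.681); φ = arcsin(p_z) ≈ 42.88°, λ = atan2(p_y, p_x) ≈ -85.33°.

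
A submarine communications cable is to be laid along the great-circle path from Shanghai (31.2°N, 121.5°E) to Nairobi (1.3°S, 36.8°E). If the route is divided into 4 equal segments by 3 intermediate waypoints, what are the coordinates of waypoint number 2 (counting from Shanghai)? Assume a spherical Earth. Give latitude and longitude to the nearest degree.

Convert each endpoint to a unit vector on the sphere (x = cos φ cos λ, y = cos φ sin λ, z = sin φ).
The central angle between the endpoints is δ = arccos(p₁·p₂) ≈ 1.504 rad (86.1°).
Interpolate at f = 2/4 with slerp weights a = sin((1−f)δ)/sin δ ≈ 0.684, b = sin(fδ)/sin δ ≈ 0.684.
p = a·p₁ + b·p₂ ≈ (0.242, 0.909, 0.339); φ = arcsin(p_z) ≈ 19.82°, λ = atan2(p_y, p_x) ≈ 75.09°.

≈ (20°N, 75°E)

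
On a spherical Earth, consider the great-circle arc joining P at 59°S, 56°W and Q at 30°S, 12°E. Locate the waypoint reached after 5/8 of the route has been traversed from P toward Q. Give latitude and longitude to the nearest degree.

Write both endpoints as unit vectors p₁, p₂ with components (cos φ cos λ, cos φ sin λ, sin φ).
The central angle between the endpoints is δ = arccos(p₁·p₂) ≈ 0.933 rad (53.4°).
Interpolate at f = 5/8 with slerp weights a = sin((1−f)δ)/sin δ ≈ 0.427, b = sin(fδ)/sin δ ≈ 0.685.
p = a·p₁ + b·p₂ ≈ (0.703, -0.059, -0.708); φ = arcsin(p_z) ≈ -45.10°, λ = atan2(p_y, p_x) ≈ -4.78°.

≈ 45°S, 5°W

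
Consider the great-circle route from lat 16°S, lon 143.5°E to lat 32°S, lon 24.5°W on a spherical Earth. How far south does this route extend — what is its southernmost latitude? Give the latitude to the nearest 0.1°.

The great circle lies in the plane with unit normal n̂ = (p₁ × p₂)/|p₁ × p₂|.
Here n̂_z ≈ -0.223; the vertex latitude is φ_max = arccos|n̂_z| ≈ 77.1°.

≈ 77.1°S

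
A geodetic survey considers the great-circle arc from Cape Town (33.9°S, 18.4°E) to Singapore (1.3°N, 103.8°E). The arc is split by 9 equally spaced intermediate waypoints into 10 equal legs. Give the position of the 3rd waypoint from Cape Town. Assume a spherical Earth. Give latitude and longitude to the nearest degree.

≈ (29°S, 48°E)

Write both endpoints as unit vectors p₁, p₂ with components (cos φ cos λ, cos φ sin λ, sin φ).
The central angle between the endpoints is δ = arccos(p₁·p₂) ≈ 1.517 rad (86.9°).
Interpolate at f = 3/10 with slerp weights a = sin((1−f)δ)/sin δ ≈ 0.875, b = sin(fδ)/sin δ ≈ 0.440.
p = a·p₁ + b·p₂ ≈ (0.584, 0.656, -0.478); φ = arcsin(p_z) ≈ -28.54°, λ = atan2(p_y, p_x) ≈ 48.35°.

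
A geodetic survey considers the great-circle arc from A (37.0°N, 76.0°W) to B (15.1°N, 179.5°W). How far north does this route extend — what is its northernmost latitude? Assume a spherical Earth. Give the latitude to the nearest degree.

The great circle lies in the plane with unit normal n̂ = (p₁ × p₂)/|p₁ × p₂|.
Here n̂_z ≈ -0.750; the vertex latitude is φ_max = arccos|n̂_z| ≈ 41.4°.

≈ 41°N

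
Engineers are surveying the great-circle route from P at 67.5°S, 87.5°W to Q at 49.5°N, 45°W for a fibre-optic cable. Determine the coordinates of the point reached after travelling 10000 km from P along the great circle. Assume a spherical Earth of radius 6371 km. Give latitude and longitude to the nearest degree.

≈ 19°N, 55°W

Write both endpoints as unit vectors p₁, p₂ with components (cos φ cos λ, cos φ sin λ, sin φ).
The central angle between the endpoints is δ = arccos(p₁·p₂) ≈ 2.117 rad (121.3°). The total great-circle distance is δ·R ≈ 2.117 × 6371 ≈ 13486 km, so the target fraction is f = 10000/13486 ≈ 0.741.
Interpolate at f ≈ 0.741 with slerp weights a = sin((1−f)δ)/sin δ ≈ 0.609, b = sin(fδ)/sin δ ≈ 1.170.
p = a·p₁ + b·p₂ ≈ (0.548, -0.770, 0.327); φ = arcsin(p_z) ≈ 19.11°, λ = atan2(p_y, p_x) ≈ -54.59°.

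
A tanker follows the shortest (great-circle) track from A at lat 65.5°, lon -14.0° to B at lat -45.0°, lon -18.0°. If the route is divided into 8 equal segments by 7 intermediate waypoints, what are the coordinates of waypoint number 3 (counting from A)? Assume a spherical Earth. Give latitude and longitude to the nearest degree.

Write both endpoints as unit vectors p₁, p₂ with components (cos φ cos λ, cos φ sin λ, sin φ).
The central angle between the endpoints is δ = arccos(p₁·p₂) ≈ 1.929 rad (110.5°).
Interpolate at f = 3/8 with slerp weights a = sin((1−f)δ)/sin δ ≈ 0.998, b = sin(fδ)/sin δ ≈ 0.707.
p = a·p₁ + b·p₂ ≈ (0.877, -0.255, 0.408); φ = arcsin(p_z) ≈ 24.07°, λ = atan2(p_y, p_x) ≈ -16.19°.

≈ lat 24°, lon -16°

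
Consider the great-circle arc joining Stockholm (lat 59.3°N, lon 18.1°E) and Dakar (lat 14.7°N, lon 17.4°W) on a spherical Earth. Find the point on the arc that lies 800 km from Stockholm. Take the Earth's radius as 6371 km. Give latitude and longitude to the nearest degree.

≈ lat 54°N, lon 9°E

Write both endpoints as unit vectors p₁, p₂ with components (cos φ cos λ, cos φ sin λ, sin φ).
The central angle between the endpoints is δ = arccos(p₁·p₂) ≈ 0.902 rad (51.7°). The total great-circle distance is δ·R ≈ 0.902 × 6371 ≈ 5745 km, so the target fraction is f = 800/5745 ≈ 0.139.
Interpolate at f ≈ 0.139 with slerp weights a = sin((1−f)δ)/sin δ ≈ 0.893, b = sin(fδ)/sin δ ≈ 0.160.
p = a·p₁ + b·p₂ ≈ (0.581, 0.095, 0.808); φ = arcsin(p_z) ≈ 53.94°, λ = atan2(p_y, p_x) ≈ 9.34°.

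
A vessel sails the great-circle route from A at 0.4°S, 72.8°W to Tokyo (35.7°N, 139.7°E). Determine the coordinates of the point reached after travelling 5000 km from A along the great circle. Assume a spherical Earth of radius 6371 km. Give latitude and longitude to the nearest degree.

≈ 34°N, 104°W

Write both endpoints as unit vectors p₁, p₂ with components (cos φ cos λ, cos φ sin λ, sin φ).
The central angle between the endpoints is δ = arccos(p₁·p₂) ≈ 2.331 rad (133.5°). The total great-circle distance is δ·R ≈ 2.331 × 6371 ≈ 14850 km, so the target fraction is f = 5000/14850 ≈ 0.337.
Interpolate at f ≈ 0.337 with slerp weights a = sin((1−f)δ)/sin δ ≈ 1.379, b = sin(fδ)/sin δ ≈ 0.975.
p = a·p₁ + b·p₂ ≈ (-0.196, -0.805, 0.559); φ = arcsin(p_z) ≈ 34.01°, λ = atan2(p_y, p_x) ≈ -103.68°.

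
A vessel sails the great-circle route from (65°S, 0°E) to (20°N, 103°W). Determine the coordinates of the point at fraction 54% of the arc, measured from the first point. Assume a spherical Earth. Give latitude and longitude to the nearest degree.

≈ (27°S, 80°W)

Convert each endpoint to a unit vector on the sphere (x = cos φ cos λ, y = cos φ sin λ, z = sin φ).
The central angle between the endpoints is δ = arccos(p₁·p₂) ≈ 1.982 rad (113.5°).
Interpolate at f = 0.54 with slerp weights a = sin((1−f)δ)/sin δ ≈ 0.862, b = sin(fδ)/sin δ ≈ 0.957.
p = a·p₁ + b·p₂ ≈ (0.162, -0.876, -0.454); φ = arcsin(p_z) ≈ -27.01°, λ = atan2(p_y, p_x) ≈ -79.52°.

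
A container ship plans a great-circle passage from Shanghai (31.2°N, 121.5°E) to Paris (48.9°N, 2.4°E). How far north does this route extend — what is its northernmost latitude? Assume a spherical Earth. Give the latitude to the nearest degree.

≈ 60°N

The great circle lies in the plane with unit normal n̂ = (p₁ × p₂)/|p₁ × p₂|.
Here n̂_z ≈ -0.495; the vertex latitude is φ_max = arccos|n̂_z| ≈ 60.3°.
Check via Clairaut: cos φ_max = |cos φ₁| · sin C = cos(31.2°)·sin(35.3°) ≈ 0.495, again giving ≈ 60.3°.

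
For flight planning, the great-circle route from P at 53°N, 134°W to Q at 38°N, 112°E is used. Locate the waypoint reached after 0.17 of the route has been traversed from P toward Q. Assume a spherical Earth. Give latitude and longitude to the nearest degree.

Convert each endpoint to a unit vector on the sphere (x = cos φ cos λ, y = cos φ sin λ, z = sin φ).
The central angle between the endpoints is δ = arccos(p₁·p₂) ≈ 1.267 rad (72.6°).
Interpolate at f = 0.17 with slerp weights a = sin((1−f)δ)/sin δ ≈ 0.910, b = sin(fδ)/sin δ ≈ 0.224.
p = a·p₁ + b·p₂ ≈ (-0.447, -0.230, 0.865); φ = arcsin(p_z) ≈ 59.84°, λ = atan2(p_y, p_x) ≈ -152.72°.

≈ 60°N, 153°W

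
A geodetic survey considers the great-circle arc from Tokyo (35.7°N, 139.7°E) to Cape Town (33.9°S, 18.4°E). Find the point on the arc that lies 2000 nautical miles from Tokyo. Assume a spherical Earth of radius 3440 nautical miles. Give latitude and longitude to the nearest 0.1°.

Convert each endpoint to a unit vector on the sphere (x = cos φ cos λ, y = cos φ sin λ, z = sin φ).
The central angle between the endpoints is δ = arccos(p₁·p₂) ≈ 2.313 rad (132.5°). The total great-circle distance is δ·R ≈ 2.313 × 3440 ≈ 7955 nmi, so the target fraction is f = 2000/7955 ≈ 0.251.
Interpolate at f ≈ 0.251 with slerp weights a = sin((1−f)δ)/sin δ ≈ 1.339, b = sin(fδ)/sin δ ≈ 0.745.
p = a·p₁ + b·p₂ ≈ (-0.243, 0.898, 0.366); φ = arcsin(p_z) ≈ 21.46°, λ = atan2(p_y, p_x) ≈ 105.11°.

≈ 21.5°N, 105.1°E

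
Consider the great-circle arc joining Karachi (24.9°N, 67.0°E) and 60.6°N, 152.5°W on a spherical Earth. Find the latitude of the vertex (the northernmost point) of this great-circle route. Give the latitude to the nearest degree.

≈ 74°N

The great circle lies in the plane with unit normal n̂ = (p₁ × p₂)/|p₁ × p₂|.
Here n̂_z ≈ +0.283; the vertex latitude is φ_max = arccos|n̂_z| ≈ 73.5°.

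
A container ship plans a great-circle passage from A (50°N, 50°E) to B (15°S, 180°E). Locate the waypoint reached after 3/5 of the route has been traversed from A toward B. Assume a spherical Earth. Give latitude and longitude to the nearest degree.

Write both endpoints as unit vectors p₁, p₂ with components (cos φ cos λ, cos φ sin λ, sin φ).
The central angle between the endpoints is δ = arccos(p₁·p₂) ≈ 2.211 rad (126.7°).
Interpolate at f = 3/5 with slerp weights a = sin((1−f)δ)/sin δ ≈ 0.965, b = sin(fδ)/sin δ ≈ 1.210.
p = a·p₁ + b·p₂ ≈ (-0.770, 0.475, 0.426); φ = arcsin(p_z) ≈ 25.20°, λ = atan2(p_y, p_x) ≈ 148.34°.

≈ (25°N, 148°E)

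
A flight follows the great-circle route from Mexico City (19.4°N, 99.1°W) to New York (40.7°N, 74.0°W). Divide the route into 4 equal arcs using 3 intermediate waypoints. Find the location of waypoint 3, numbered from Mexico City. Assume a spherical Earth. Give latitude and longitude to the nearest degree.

≈ 36°N, 81°W

From cos δ = sin φ₁ sin φ₂ + cos φ₁ cos φ₂ cos Δλ, the central angle is δ ≈ 0.527 rad (30.2°).
Interpolate at f = 3/4 with slerp weights a = sin((1−f)δ)/sin δ ≈ 0.261, b = sin(fδ)/sin δ ≈ 0.766.
p = a·p₁ + b·p₂ ≈ (0.121, -0.801, 0.586); φ = arcsin(p_z) ≈ 35.87°, λ = atan2(p_y, p_x) ≈ -81.41°.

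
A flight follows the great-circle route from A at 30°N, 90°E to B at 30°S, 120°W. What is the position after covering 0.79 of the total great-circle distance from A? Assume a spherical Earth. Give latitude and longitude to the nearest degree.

≈ 21°S, 155°W

Convert each endpoint to a unit vector on the sphere (x = cos φ cos λ, y = cos φ sin λ, z = sin φ).
The central angle between the endpoints is δ = arccos(p₁·p₂) ≈ 2.689 rad (154.1°).
Interpolate at f = 0.79 with slerp weights a = sin((1−f)δ)/sin δ ≈ 1.225, b = sin(fδ)/sin δ ≈ 1.947.
p = a·p₁ + b·p₂ ≈ (-0.843, -0.399, -0.361); φ = arcsin(p_z) ≈ -21.15°, λ = atan2(p_y, p_x) ≈ -154.67°.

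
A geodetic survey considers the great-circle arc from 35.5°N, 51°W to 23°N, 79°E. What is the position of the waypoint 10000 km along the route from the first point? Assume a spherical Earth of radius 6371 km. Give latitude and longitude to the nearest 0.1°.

≈ 33.9°N, 67.5°E

Write both endpoints as unit vectors p₁, p₂ with components (cos φ cos λ, cos φ sin λ, sin φ).
The central angle between the endpoints is δ = arccos(p₁·p₂) ≈ 1.828 rad (104.8°). The total great-circle distance is δ·R ≈ 1.828 × 6371 ≈ 11649 km, so the target fraction is f = 10000/11649 ≈ 0.858.
Interpolate at f ≈ 0.858 with slerp weights a = sin((1−f)δ)/sin δ ≈ 0.265, b = sin(fδ)/sin δ ≈ 1.034.
p = a·p₁ + b·p₂ ≈ (0.317, 0.767, 0.558); φ = arcsin(p_z) ≈ 33.90°, λ = atan2(p_y, p_x) ≈ 67.53°.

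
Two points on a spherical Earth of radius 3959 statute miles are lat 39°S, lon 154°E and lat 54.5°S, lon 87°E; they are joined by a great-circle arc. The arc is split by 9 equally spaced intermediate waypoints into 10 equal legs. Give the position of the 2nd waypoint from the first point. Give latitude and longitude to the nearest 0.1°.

The haversine formula gives a central angle δ ≈ 0.811 rad (46.5°) between the endpoints.
Interpolate at f = 2/10 with slerp weights a = sin((1−f)δ)/sin δ ≈ 0.833, b = sin(fδ)/sin δ ≈ 0.223.
p = a·p₁ + b·p₂ ≈ (-0.575, 0.413, -0.706); φ = arcsin(p_z) ≈ -44.90°, λ = atan2(p_y, p_x) ≈ 144.32°.

≈ lat 44.9°S, lon 144.3°E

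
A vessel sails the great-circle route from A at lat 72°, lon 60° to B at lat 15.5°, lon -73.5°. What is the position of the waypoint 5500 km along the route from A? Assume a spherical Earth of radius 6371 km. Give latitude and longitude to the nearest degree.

The haversine formula gives a central angle δ ≈ 1.522 rad (87.2°) between the endpoints. The total great-circle distance is δ·R ≈ 1.522 × 6371 ≈ 9694 km, so the target fraction is f = 5500/9694 ≈ 0.567.
Interpolate at f ≈ 0.567 with slerp weights a = sin((1−f)δ)/sin δ ≈ 0.613, b = sin(fδ)/sin δ ≈ 0.761.
p = a·p₁ + b·p₂ ≈ (0.303, -0.539, 0.786); φ = arcsin(p_z) ≈ 51.80°, λ = atan2(p_y, p_x) ≈ -60.67°.

≈ lat 52°, lon -61°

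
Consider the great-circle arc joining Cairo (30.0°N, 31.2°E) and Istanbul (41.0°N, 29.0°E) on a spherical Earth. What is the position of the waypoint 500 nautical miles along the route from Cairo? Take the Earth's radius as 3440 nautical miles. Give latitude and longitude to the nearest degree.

≈ 38°N, 30°E

The haversine formula gives a central angle δ ≈ 0.194 rad (11.1°) between the endpoints. The total great-circle distance is δ·R ≈ 0.194 × 3440 ≈ 669 nmi, so the target fraction is f = 500/669 ≈ 0.747.
Interpolate at f ≈ 0.747 with slerp weights a = sin((1−f)δ)/sin δ ≈ 0.254, b = sin(fδ)/sin δ ≈ 0.749.
p = a·p₁ + b·p₂ ≈ (0.683, 0.388, 0.619); φ = arcsin(p_z) ≈ 38.22°, λ = atan2(p_y, p_x) ≈ 29.62°.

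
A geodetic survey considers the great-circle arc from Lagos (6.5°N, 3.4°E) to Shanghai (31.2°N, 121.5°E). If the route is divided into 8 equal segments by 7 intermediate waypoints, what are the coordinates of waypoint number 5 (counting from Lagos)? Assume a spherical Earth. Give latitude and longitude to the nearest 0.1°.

≈ 36.4°N, 71.7°E

Convert each endpoint to a unit vector on the sphere (x = cos φ cos λ, y = cos φ sin λ, z = sin φ).
The central angle between the endpoints is δ = arccos(p₁·p₂) ≈ 1.919 rad (110.0°).
Interpolate at f = 5/8 with slerp weights a = sin((1−f)δ)/sin δ ≈ 0.701, b = sin(fδ)/sin δ ≈ 0.992.
p = a·p₁ + b·p₂ ≈ (0.253, 0.765, 0.593); φ = arcsin(p_z) ≈ 36.38°, λ = atan2(p_y, p_x) ≈ 71.72°.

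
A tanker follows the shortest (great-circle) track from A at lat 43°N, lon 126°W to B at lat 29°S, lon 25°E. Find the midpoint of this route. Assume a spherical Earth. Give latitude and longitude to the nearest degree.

Convert each endpoint to a unit vector on the sphere (x = cos φ cos λ, y = cos φ sin λ, z = sin φ).
The central angle between the endpoints is δ = arccos(p₁·p₂) ≈ 2.668 rad (152.9°).
Interpolate at f = 1/2 with slerp weights a = sin((1−f)δ)/sin δ ≈ 2.133, b = sin(fδ)/sin δ ≈ 2.133.
p = a·p₁ + b·p₂ ≈ (0.774, -0.474, 0.421); φ = arcsin(p_z) ≈ 24.87°, λ = atan2(p_y, p_x) ≈ -31.47°.

≈ lat 25°N, lon 31°W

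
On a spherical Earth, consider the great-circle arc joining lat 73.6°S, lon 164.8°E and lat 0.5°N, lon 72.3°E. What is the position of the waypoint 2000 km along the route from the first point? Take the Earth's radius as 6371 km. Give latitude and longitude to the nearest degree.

≈ lat 66°S, lon 115°E

The haversine formula gives a central angle δ ≈ 1.591 rad (91.2°) between the endpoints. The total great-circle distance is δ·R ≈ 1.591 × 6371 ≈ 10139 km, so the target fraction is f = 2000/10139 ≈ 0.197.
Interpolate at f ≈ 0.197 with slerp weights a = sin((1−f)δ)/sin δ ≈ 0.958, b = sin(fδ)/sin δ ≈ 0.309.
p = a·p₁ + b·p₂ ≈ (-0.167, 0.365, -0.916); φ = arcsin(p_z) ≈ -66.33°, λ = atan2(p_y, p_x) ≈ 114.58°.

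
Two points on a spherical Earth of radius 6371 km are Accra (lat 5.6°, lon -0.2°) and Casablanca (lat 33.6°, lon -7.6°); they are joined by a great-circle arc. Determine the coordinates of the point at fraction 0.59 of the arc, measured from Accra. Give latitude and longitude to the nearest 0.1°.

≈ lat 22.2°, lon -4.2°

Write both endpoints as unit vectors p₁, p₂ with components (cos φ cos λ, cos φ sin λ, sin φ).
The central angle between the endpoints is δ = arccos(p₁·p₂) ≈ 0.503 rad (28.8°).
Interpolate at f = 0.59 with slerp weights a = sin((1−f)δ)/sin δ ≈ 0.425, b = sin(fδ)/sin δ ≈ 0.607.
p = a·p₁ + b·p₂ ≈ (0.924, -0.068, 0.377); φ = arcsin(p_z) ≈ 22.16°, λ = atan2(p_y, p_x) ≈ -4.23°.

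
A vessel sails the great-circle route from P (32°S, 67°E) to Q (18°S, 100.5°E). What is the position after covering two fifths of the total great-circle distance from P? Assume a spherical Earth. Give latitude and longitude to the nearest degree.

From cos δ = sin φ₁ sin φ₂ + cos φ₁ cos φ₂ cos Δλ, the central angle is δ ≈ 0.580 rad (33.2°).
Interpolate at f = 2/5 with slerp weights a = sin((1−f)δ)/sin δ ≈ 0.622, b = sin(fδ)/sin δ ≈ 0.420.
p = a·p₁ + b·p₂ ≈ (0.133, 0.878, -0.459); φ = arcsin(p_z) ≈ -27.35°, λ = atan2(p_y, p_x) ≈ 81.36°.

≈ (27°S, 81°E)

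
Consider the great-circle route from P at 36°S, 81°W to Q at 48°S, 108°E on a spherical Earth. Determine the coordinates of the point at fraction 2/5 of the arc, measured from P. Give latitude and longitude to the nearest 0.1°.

≈ 73.7°S, 94.4°W

Write both endpoints as unit vectors p₁, p₂ with components (cos φ cos λ, cos φ sin λ, sin φ).
The central angle between the endpoints is δ = arccos(p₁·p₂) ≈ 1.669 rad (95.6°).
Interpolate at f = 2/5 with slerp weights a = sin((1−f)δ)/sin δ ≈ 0.846, b = sin(fδ)/sin δ ≈ 0.622.
p = a·p₁ + b·p₂ ≈ (-0.022, -0.280, -0.960); φ = arcsin(p_z) ≈ -73.67°, λ = atan2(p_y, p_x) ≈ -94.39°.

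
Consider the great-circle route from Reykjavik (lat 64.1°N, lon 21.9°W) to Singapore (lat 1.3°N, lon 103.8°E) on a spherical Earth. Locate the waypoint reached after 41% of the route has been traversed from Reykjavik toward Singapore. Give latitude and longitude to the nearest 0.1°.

Write both endpoints as unit vectors p₁, p₂ with components (cos φ cos λ, cos φ sin λ, sin φ).
The central angle between the endpoints is δ = arccos(p₁·p₂) ≈ 1.807 rad (103.6°).
Interpolate at f = 0.41 with slerp weights a = sin((1−f)δ)/sin δ ≈ 0.901, b = sin(fδ)/sin δ ≈ 0.694.
p = a·p₁ + b·p₂ ≈ (0.199, 0.527, 0.826); φ = arcsin(p_z) ≈ 55.67°, λ = atan2(p_y, p_x) ≈ 69.29°.

≈ lat 55.7°N, lon 69.3°E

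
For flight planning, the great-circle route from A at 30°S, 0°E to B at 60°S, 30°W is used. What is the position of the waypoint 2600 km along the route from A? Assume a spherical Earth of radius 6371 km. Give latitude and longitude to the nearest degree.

Write both endpoints as unit vectors p₁, p₂ with components (cos φ cos λ, cos φ sin λ, sin φ).
The central angle between the endpoints is δ = arccos(p₁·p₂) ≈ 0.630 rad (36.1°). The total great-circle distance is δ·R ≈ 0.630 × 6371 ≈ 4014 km, so the target fraction is f = 2600/4014 ≈ 0.648.
Interpolate at f ≈ 0.648 with slerp weights a = sin((1−f)δ)/sin δ ≈ 0.374, b = sin(fδ)/sin δ ≈ 0.674.
p = a·p₁ + b·p₂ ≈ (0.615, -0.168, -0.770); φ = arcsin(p_z) ≈ -50.37°, λ = atan2(p_y, p_x) ≈ -15.31°.

≈ 50°S, 15°W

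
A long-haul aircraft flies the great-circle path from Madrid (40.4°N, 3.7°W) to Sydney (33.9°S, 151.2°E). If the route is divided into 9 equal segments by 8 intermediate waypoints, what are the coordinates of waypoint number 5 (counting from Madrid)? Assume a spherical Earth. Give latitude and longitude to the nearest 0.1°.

≈ (8.7°N, 91.6°E)

Convert each endpoint to a unit vector on the sphere (x = cos φ cos λ, y = cos φ sin λ, z = sin φ).
The central angle between the endpoints is δ = arccos(p₁·p₂) ≈ 2.776 rad (159.0°).
Interpolate at f = 5/9 with slerp weights a = sin((1−f)δ)/sin δ ≈ 2.639, b = sin(fδ)/sin δ ≈ 2.795.
p = a·p₁ + b·p₂ ≈ (-0.028, 0.988, 0.151); φ = arcsin(p_z) ≈ 8.71°, λ = atan2(p_y, p_x) ≈ 91.60°.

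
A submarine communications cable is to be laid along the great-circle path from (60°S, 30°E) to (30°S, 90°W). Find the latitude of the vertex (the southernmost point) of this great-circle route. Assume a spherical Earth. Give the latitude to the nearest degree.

≈ 67°S

The great circle lies in the plane with unit normal n̂ = (p₁ × p₂)/|p₁ × p₂|.
Here n̂_z ≈ -0.384; the vertex latitude is φ_max = arccos|n̂_z| ≈ 67.4°.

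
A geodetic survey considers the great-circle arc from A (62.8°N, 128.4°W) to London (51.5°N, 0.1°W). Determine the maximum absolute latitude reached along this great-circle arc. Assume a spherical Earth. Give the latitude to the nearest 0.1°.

The great circle lies in the plane with unit normal n̂ = (p₁ × p₂)/|p₁ × p₂|.
Here n̂_z ≈ +0.261; the vertex latitude is φ_max = arccos|n̂_z| ≈ 74.8°.
Check via Clairaut: cos φ_max = |cos φ₁| · sin C = cos(62.8°)·sin(34.9°) ≈ 0.261, again giving ≈ 74.8°.

≈ 74.8°N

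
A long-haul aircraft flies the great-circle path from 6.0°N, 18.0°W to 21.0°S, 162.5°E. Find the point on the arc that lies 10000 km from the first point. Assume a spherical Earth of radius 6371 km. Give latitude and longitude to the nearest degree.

Convert each endpoint to a unit vector on the sphere (x = cos φ cos λ, y = cos φ sin λ, z = sin φ).
The central angle between the endpoints is δ = arccos(p₁·p₂) ≈ 2.880 rad (165.0°). The total great-circle distance is δ·R ≈ 2.880 × 6371 ≈ 18346 km, so the target fraction is f = 10000/18346 ≈ 0.545.
Interpolate at f ≈ 0.545 with slerp weights a = sin((1−f)δ)/sin δ ≈ 3.731, b = sin(fδ)/sin δ ≈ 3.862.
p = a·p₁ + b·p₂ ≈ (0.091, -0.063, -0.994); φ = arcsin(p_z) ≈ -83.67°, λ = atan2(p_y, p_x) ≈ -34.58°.

≈ 84°S, 35°W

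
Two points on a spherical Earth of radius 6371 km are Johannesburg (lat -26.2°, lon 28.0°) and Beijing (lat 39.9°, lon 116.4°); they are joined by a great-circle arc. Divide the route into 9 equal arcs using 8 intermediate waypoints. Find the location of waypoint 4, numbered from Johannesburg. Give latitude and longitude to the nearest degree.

≈ lat 5°, lon 64°

Convert each endpoint to a unit vector on the sphere (x = cos φ cos λ, y = cos φ sin λ, z = sin φ).
The central angle between the endpoints is δ = arccos(p₁·p₂) ≈ 1.838 rad (105.3°).
Interpolate at f = 4/9 with slerp weights a = sin((1−f)δ)/sin δ ≈ 0.884, b = sin(fδ)/sin δ ≈ 0.756.
p = a·p₁ + b·p₂ ≈ (0.443, 0.892, 0.095); φ = arcsin(p_z) ≈ 5.42°, λ = atan2(p_y, p_x) ≈ 63.61°.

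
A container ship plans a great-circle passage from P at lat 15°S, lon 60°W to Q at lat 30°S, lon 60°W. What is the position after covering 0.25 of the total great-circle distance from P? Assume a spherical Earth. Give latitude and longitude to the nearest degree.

≈ lat 19°S, lon 60°W

From cos δ = sin φ₁ sin φ₂ + cos φ₁ cos φ₂ cos Δλ, the central angle is δ ≈ 0.262 rad (15.0°).
Interpolate at f = 0.25 with slerp weights a = sin((1−f)δ)/sin δ ≈ 0.754, b = sin(fδ)/sin δ ≈ 0.253.
p = a·p₁ + b·p₂ ≈ (0.473, -0.820, -0.321); φ = arcsin(p_z) ≈ -18.75°, λ = atan2(p_y, p_x) ≈ -60.00°.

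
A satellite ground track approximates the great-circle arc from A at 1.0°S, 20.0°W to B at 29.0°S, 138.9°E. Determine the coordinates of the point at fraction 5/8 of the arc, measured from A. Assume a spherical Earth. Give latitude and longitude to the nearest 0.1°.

The haversine formula gives a central angle δ ≈ 2.511 rad (143.8°) between the endpoints.
Interpolate at f = 5/8 with slerp weights a = sin((1−f)δ)/sin δ ≈ 1.370, b = sin(fδ)/sin δ ≈ 1.695.
p = a·p₁ + b·p₂ ≈ (0.170, 0.506, -0.846); φ = arcsin(p_z) ≈ -57.74°, λ = atan2(p_y, p_x) ≈ 71.40°.

≈ 57.7°S, 71.4°E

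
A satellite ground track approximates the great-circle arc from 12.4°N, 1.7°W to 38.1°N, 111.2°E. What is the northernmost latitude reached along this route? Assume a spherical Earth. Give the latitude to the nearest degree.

The great circle lies in the plane with unit normal n̂ = (p₁ × p₂)/|p₁ × p₂|.
Here n̂_z ≈ +0.718; the vertex latitude is φ_max = arccos|n̂_z| ≈ 44.1°.
Check via Clairaut: cos φ_max = |cos φ₁| · sin C = cos(12.4°)·sin(47.3°) ≈ 0.718, again giving ≈ 44.1°.

≈ 44°N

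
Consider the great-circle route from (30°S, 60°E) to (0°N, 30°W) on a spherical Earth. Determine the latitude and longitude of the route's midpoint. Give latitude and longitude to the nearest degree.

≈ (21°S, 11°E)

The haversine formula gives a central angle δ ≈ 1.571 rad (90.0°) between the endpoints.
Interpolate at f = 1/2 with slerp weights a = sin((1−f)δ)/sin δ ≈ 0.707, b = sin(fδ)/sin δ ≈ 0.707.
p = a·p₁ + b·p₂ ≈ (0.919, 0.177, -0.354); φ = arcsin(p_z) ≈ -20.70°, λ = atan2(p_y, p_x) ≈ 10.89°.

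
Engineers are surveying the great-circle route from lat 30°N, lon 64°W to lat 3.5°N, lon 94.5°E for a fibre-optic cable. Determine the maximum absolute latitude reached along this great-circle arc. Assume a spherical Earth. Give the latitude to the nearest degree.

The great circle lies in the plane with unit normal n̂ = (p₁ × p₂)/|p₁ × p₂|.
Here n̂_z ≈ +0.500; the vertex latitude is φ_max = arccos|n̂_z| ≈ 60.0°.
Check via Clairaut: cos φ_max = |cos φ₁| · sin C = cos(30.0°)·sin(35.3°) ≈ 0.500, again giving ≈ 60.0°.

≈ 60°N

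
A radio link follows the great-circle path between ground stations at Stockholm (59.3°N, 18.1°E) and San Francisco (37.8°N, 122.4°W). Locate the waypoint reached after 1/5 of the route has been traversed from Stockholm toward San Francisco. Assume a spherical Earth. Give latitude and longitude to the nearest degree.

≈ 71°N, 7°W

Convert each endpoint to a unit vector on the sphere (x = cos φ cos λ, y = cos φ sin λ, z = sin φ).
The central angle between the endpoints is δ = arccos(p₁·p₂) ≈ 1.353 rad (77.5°).
Interpolate at f = 1/5 with slerp weights a = sin((1−f)δ)/sin δ ≈ 0.905, b = sin(fδ)/sin δ ≈ 0.274.
p = a·p₁ + b·p₂ ≈ (0.323, -0.039, 0.946); φ = arcsin(p_z) ≈ 71.01°, λ = atan2(p_y, p_x) ≈ -6.92°.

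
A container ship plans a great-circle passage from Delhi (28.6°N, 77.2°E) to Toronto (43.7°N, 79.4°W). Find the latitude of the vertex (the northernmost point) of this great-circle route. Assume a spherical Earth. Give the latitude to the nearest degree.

The great circle lies in the plane with unit normal n̂ = (p₁ × p₂)/|p₁ × p₂|.
Here n̂_z ≈ -0.260; the vertex latitude is φ_max = arccos|n̂_z| ≈ 74.9°.
Check via Clairaut: cos φ_max = |cos φ₁| · sin C = cos(28.6°)·sin(17.3°) ≈ 0.260, again giving ≈ 74.9°.

≈ 75°N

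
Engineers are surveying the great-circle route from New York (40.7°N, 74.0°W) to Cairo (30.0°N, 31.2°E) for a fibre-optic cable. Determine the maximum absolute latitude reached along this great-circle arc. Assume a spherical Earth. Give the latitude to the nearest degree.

The great circle lies in the plane with unit normal n̂ = (p₁ × p₂)/|p₁ × p₂|.
Here n̂_z ≈ +0.641; the vertex latitude is φ_max = arccos|n̂_z| ≈ 50.1°.
Check via Clairaut: cos φ_max = |cos φ₁| · sin C = cos(40.7°)·sin(57.8°) ≈ 0.641, again giving ≈ 50.1°.

≈ 50°N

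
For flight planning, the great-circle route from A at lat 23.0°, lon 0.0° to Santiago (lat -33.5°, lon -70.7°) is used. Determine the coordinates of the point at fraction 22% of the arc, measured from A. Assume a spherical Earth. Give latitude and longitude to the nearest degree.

Write both endpoints as unit vectors p₁, p₂ with components (cos φ cos λ, cos φ sin λ, sin φ).
The central angle between the endpoints is δ = arccos(p₁·p₂) ≈ 1.533 rad (87.8°).
Interpolate at f = 0.22 with slerp weights a = sin((1−f)δ)/sin δ ≈ 0.931, b = sin(fδ)/sin δ ≈ 0.331.
p = a·p₁ + b·p₂ ≈ (0.948, -0.261, 0.181); φ = arcsin(p_z) ≈ 10.43°, λ = atan2(p_y, p_x) ≈ -15.36°.

≈ lat 10°, lon -15°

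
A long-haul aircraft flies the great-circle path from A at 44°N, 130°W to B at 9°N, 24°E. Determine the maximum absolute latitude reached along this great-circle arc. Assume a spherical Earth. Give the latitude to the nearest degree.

The great circle lies in the plane with unit normal n̂ = (p₁ × p₂)/|p₁ × p₂|.
Here n̂_z ≈ +0.367; the vertex latitude is φ_max = arccos|n̂_z| ≈ 68.5°.
Check via Clairaut: cos φ_max = |cos φ₁| · sin C = cos(44.0°)·sin(30.7°) ≈ 0.367, again giving ≈ 68.5°.

≈ 68°N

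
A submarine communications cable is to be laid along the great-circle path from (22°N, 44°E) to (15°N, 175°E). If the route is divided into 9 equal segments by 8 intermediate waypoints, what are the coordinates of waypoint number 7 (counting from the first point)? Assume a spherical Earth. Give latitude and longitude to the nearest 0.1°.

≈ (29.3°N, 150.7°E)

Convert each endpoint to a unit vector on the sphere (x = cos φ cos λ, y = cos φ sin λ, z = sin φ).
The central angle between the endpoints is δ = arccos(p₁·p₂) ≈ 2.084 rad (119.4°).
Interpolate at f = 7/9 with slerp weights a = sin((1−f)δ)/sin δ ≈ 0.513, b = sin(fδ)/sin δ ≈ 1.146.
p = a·p₁ + b·p₂ ≈ (-0.761, 0.427, 0.489); φ = arcsin(p_z) ≈ 29.25°, λ = atan2(p_y, p_x) ≈ 150.73°.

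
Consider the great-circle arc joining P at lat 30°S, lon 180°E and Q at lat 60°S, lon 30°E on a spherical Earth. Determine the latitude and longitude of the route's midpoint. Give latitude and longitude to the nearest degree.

From cos δ = sin φ₁ sin φ₂ + cos φ₁ cos φ₂ cos Δλ, the central angle is δ ≈ 1.513 rad (86.7°).
Interpolate at f = 1/2 with slerp weights a = sin((1−f)δ)/sin δ ≈ 0.687, b = sin(fδ)/sin δ ≈ 0.687.
p = a·p₁ + b·p₂ ≈ (-0.298, 0.172, -0.939); φ = arcsin(p_z) ≈ -69.90°, λ = atan2(p_y, p_x) ≈ 150.00°.

≈ lat 70°S, lon 150°E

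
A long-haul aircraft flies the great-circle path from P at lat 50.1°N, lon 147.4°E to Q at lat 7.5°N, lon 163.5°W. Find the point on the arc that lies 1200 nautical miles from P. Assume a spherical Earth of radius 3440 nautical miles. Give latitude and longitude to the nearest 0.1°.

≈ lat 37.9°N, lon 169.7°E

Convert each endpoint to a unit vector on the sphere (x = cos φ cos λ, y = cos φ sin λ, z = sin φ).
The central angle between the endpoints is δ = arccos(p₁·p₂) ≈ 1.028 rad (58.9°). The total great-circle distance is δ·R ≈ 1.028 × 3440 ≈ 3536 nmi, so the target fraction is f = 1200/3536 ≈ 0.339.
Interpolate at f ≈ 0.339 with slerp weights a = sin((1−f)δ)/sin δ ≈ 0.734, b = sin(fδ)/sin δ ≈ 0.399.
p = a·p₁ + b·p₂ ≈ (-0.776, 0.141, 0.615); φ = arcsin(p_z) ≈ 37.94°, λ = atan2(p_y, p_x) ≈ 169.69°.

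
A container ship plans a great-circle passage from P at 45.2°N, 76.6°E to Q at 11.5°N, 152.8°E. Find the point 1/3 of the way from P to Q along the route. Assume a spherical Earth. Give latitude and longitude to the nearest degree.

Write both endpoints as unit vectors p₁, p₂ with components (cos φ cos λ, cos φ sin λ, sin φ).
The central angle between the endpoints is δ = arccos(p₁·p₂) ≈ 1.260 rad (72.2°).
Interpolate at f = 1/3 with slerp weights a = sin((1−f)δ)/sin δ ≈ 0.782, b = sin(fδ)/sin δ ≈ 0.428.
p = a·p₁ + b·p₂ ≈ (-0.246, 0.728, 0.640); φ = arcsin(p_z) ≈ 39.81°, λ = atan2(p_y, p_x) ≈ 108.64°.

≈ 40°N, 109°E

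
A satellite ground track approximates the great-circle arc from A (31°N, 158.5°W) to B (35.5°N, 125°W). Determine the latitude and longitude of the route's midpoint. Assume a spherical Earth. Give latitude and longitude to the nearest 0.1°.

From cos δ = sin φ₁ sin φ₂ + cos φ₁ cos φ₂ cos Δλ, the central angle is δ ≈ 0.493 rad (28.2°).
Interpolate at f = 1/2 with slerp weights a = sin((1−f)δ)/sin δ ≈ 0.516, b = sin(fδ)/sin δ ≈ 0.516.
p = a·p₁ + b·p₂ ≈ (-0.652, -0.506, 0.565); φ = arcsin(p_z) ≈ 34.40°, λ = atan2(p_y, p_x) ≈ -142.19°.

≈ (34.4°N, 142.2°W)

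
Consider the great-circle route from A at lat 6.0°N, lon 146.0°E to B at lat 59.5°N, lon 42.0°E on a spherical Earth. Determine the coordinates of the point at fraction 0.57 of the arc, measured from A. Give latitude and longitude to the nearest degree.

≈ lat 49°N, lon 110°E

Convert each endpoint to a unit vector on the sphere (x = cos φ cos λ, y = cos φ sin λ, z = sin φ).
The central angle between the endpoints is δ = arccos(p₁·p₂) ≈ 1.603 rad (91.8°).
Interpolate at f = 0.57 with slerp weights a = sin((1−f)δ)/sin δ ≈ 0.636, b = sin(fδ)/sin δ ≈ 0.792.
p = a·p₁ + b·p₂ ≈ (-0.226, 0.623, 0.749); φ = arcsin(p_z) ≈ 48.51°, λ = atan2(p_y, p_x) ≈ 109.93°.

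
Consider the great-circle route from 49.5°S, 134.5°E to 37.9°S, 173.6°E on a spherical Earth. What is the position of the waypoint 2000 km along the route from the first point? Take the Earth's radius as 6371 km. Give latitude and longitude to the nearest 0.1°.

Write both endpoints as unit vectors p₁, p₂ with components (cos φ cos λ, cos φ sin λ, sin φ).
The central angle between the endpoints is δ = arccos(p₁·p₂) ≈ 0.526 rad (30.1°). The total great-circle distance is δ·R ≈ 0.526 × 6371 ≈ 3351 km, so the target fraction is f = 2000/3351 ≈ 0.597.
Interpolate at f ≈ 0.597 with slerp weights a = sin((1−f)δ)/sin δ ≈ 0.419, b = sin(fδ)/sin δ ≈ 0.615.
p = a·p₁ + b·p₂ ≈ (-0.673, 0.248, -0.697); φ = arcsin(p_z) ≈ -44.16°, λ = atan2(p_y, p_x) ≈ 159.75°.

≈ 44.2°S, 159.8°E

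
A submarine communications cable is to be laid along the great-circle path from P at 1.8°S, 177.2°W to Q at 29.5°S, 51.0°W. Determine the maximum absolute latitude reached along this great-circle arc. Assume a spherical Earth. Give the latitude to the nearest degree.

≈ 36°S

The great circle lies in the plane with unit normal n̂ = (p₁ × p₂)/|p₁ × p₂|.
Here n̂_z ≈ +0.810; the vertex latitude is φ_max = arccos|n̂_z| ≈ 35.9°.
Check via Clairaut: cos φ_max = |cos φ₁| · sin C = cos(1.8°)·sin(125.9°) ≈ 0.810, again giving ≈ 35.9°.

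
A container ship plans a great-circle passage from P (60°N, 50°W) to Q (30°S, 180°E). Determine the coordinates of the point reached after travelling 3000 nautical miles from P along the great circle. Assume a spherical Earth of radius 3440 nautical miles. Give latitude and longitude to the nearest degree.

≈ (43°N, 132°W)

From cos δ = sin φ₁ sin φ₂ + cos φ₁ cos φ₂ cos Δλ, the central angle is δ ≈ 2.362 rad (135.3°). The total great-circle distance is δ·R ≈ 2.362 × 3440 ≈ 8126 nmi, so the target fraction is f = 3000/8126 ≈ 0.369.
Interpolate at f ≈ 0.369 with slerp weights a = sin((1−f)δ)/sin δ ≈ 1.418, b = sin(fδ)/sin δ ≈ 1.089.
p = a·p₁ + b·p₂ ≈ (-0.488, -0.543, 0.683); φ = arcsin(p_z) ≈ 43.12°, λ = atan2(p_y, p_x) ≈ -131.92°.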